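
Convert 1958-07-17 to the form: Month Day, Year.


ISO 1958-07-17 parses as year=1958, month=07, day=17
Month 7 -> July

July 17, 1958


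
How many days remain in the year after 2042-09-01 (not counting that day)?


Day of year: 244 of 365
Remaining = 365 - 244

121 days


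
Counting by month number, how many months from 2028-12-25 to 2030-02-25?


From December 2028 to February 2030
2 years * 12 = 24 months, minus 10 months = 14

14 months


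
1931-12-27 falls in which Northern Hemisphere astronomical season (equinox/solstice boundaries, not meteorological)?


Date: December 27
Astronomical Winter (approx.; exact equinox/solstice day varies by year): December 21 to March 19
December 27 falls within the Winter window

Winter


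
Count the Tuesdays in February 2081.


February 2081 has 28 days
Anchor: Jan 1, 2081. With p = 2081 - 1 = 2080: (p + p//4 - p//100 + p//400) mod 7 = (2080 + 520 - 20 + 5) mod 7 = 2585 mod 7 = 2 -> Wednesday (Mon=0 ... Sun=6)
Days before February (Jan): 31; February 1 index = (2 + 31) mod 7 = 5 -> Saturday
First Tuesday is February 4
Tuesdays: 4, 11, 18, 25

4 Tuesdays


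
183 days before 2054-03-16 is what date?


Start: 2054-03-16, subtract 183 days
Back 16 days from March 16 reaches February 28, 2054 -> 167 left
February 2054 has 28 days -> back to January 31, 2054 -> 139 left
January 2054 has 31 days -> back to December 31, 2053 -> 108 left
December 2053 has 31 days -> back to November 30, 2053 -> 77 left
November 2053 has 30 days -> back to October 31, 2053 -> 47 left
October 2053 has 31 days -> back to September 30, 2053 -> 16 left
September 2053: 30 - 16 = 14 -> lands on September 14

Result: 2053-09-14


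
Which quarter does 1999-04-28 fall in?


Month: April (month 4)
Q1: Jan-Mar, Q2: Apr-Jun, Q3: Jul-Sep, Q4: Oct-Dec

Q2


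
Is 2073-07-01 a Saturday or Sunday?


Anchor: Jan 1, 2073. With p = 2073 - 1 = 2072: (p + p//4 - p//100 + p//400) mod 7 = (2072 + 518 - 20 + 5) mod 7 = 2575 mod 7 = 6 -> Sunday (Mon=0 ... Sun=6)
Day of year: 182; offset = 181
Weekday index = (6 + 181) mod 7 = 5 -> Saturday
Weekend days: Saturday, Sunday

Yes


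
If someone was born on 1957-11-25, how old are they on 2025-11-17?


Birth: 1957-11-25
Reference: 2025-11-17
Year difference: 2025 - 1957 = 68
Birthday not yet reached in 2025, subtract 1

67 years old


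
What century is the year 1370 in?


Century = (year - 1) // 100 + 1
= (1370 - 1) // 100 + 1
= 1369 // 100 + 1
= 13 + 1

14th century


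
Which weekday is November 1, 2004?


Target: November 1, 2004
Anchor: Jan 1, 2004. With p = 2004 - 1 = 2003: (p + p//4 - p//100 + p//400) mod 7 = (2003 + 500 - 20 + 5) mod 7 = 2488 mod 7 = 3 -> Thursday (Mon=0 ... Sun=6)
Days before November (Jan-Oct): 305 days
Weekday index = (3 + 305) mod 7 = 0

Monday


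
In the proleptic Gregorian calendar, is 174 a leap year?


Gregorian leap year rule: divisible by 4, but not by 100, unless also by 400.
174 is not divisible by 4 -> not a leap year

No


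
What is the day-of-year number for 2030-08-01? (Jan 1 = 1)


Date: August 1, 2030
Days in months 1 through 7: 212
Plus 1 days in August

Day of year: 213


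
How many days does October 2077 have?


October 2077

31 days


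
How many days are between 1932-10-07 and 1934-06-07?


From 1932-10-07 to 1934-06-07
1932-10-07: days before October = 31 + 29 + 31 + 30 + 31 + 30 + 31 + 31 + 30 = 274 (1932 is a leap year); day of year = 274 + 7 = 281
1934-06-07: days before June = 31 + 28 + 31 + 30 + 31 = 151 (1934 is not a leap year); day of year = 151 + 7 = 158
Rest of 1932: 366 - 281 = 85
Full years 1933 (365): 365
Total = 85 + 365 + 158 = 608

608 days


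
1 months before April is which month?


April is month 4
4 - 1 = 3

March


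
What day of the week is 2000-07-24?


Date: July 24, 2000
Anchor: Jan 1, 2000. With p = 2000 - 1 = 1999: (p + p//4 - p//100 + p//400) mod 7 = (1999 + 499 - 19 + 4) mod 7 = 2483 mod 7 = 5 -> Saturday (Mon=0 ... Sun=6)
Days before July (Jan-Jun): 182; offset = 182 + 24 - 1 = 205
Weekday index = (5 + 205) mod 7 = 0

Day of the week: Monday


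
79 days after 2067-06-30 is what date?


Start: 2067-06-30, add 79 days
June 30 is the last day of June 2067 -> 79 left
July 2067 has 31 days -> 48 left
August 2067 has 31 days -> 17 left
September 2067: 17 <= 30 -> lands on September 17

Result: 2067-09-17


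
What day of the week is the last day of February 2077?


February 2077 has 28 days
Anchor: Jan 1, 2077. With p = 2077 - 1 = 2076: (p + p//4 - p//100 + p//400) mod 7 = (2076 + 519 - 20 + 5) mod 7 = 2580 mod 7 = 4 -> Friday (Mon=0 ... Sun=6)
Days before February (Jan): 31; February 1 index = (4 + 31) mod 7 = 0 -> Monday
Last day offset: 28 - 1 = 27 days
Weekday index = (0 + 27) mod 7 = 6

Sunday, February 28


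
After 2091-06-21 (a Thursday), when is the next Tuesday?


Current: Thursday
Target: Tuesday
Days ahead: 5

Next Tuesday: 2091-06-26


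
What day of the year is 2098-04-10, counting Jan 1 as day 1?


Date: April 10, 2098
Days in months 1 through 3: 90
Plus 10 days in April

Day of year: 100


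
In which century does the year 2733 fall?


Century = (year - 1) // 100 + 1
= (2733 - 1) // 100 + 1
= 2732 // 100 + 1
= 27 + 1

28th century


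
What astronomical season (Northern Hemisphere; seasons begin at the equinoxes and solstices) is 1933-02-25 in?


Date: February 25
Astronomical Winter (approx.; exact equinox/solstice day varies by year): December 21 to March 19
February 25 falls within the Winter window

Winter


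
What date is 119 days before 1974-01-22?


Start: 1974-01-22, subtract 119 days
Back 22 days from January 22 reaches December 31, 1973 -> 97 left
December 1973 has 31 days -> back to November 30, 1973 -> 66 left
November 1973 has 30 days -> back to October 31, 1973 -> 36 left
October 1973 has 31 days -> back to September 30, 1973 -> 5 left
September 1973: 30 - 5 = 25 -> lands on September 25

Result: 1973-09-25


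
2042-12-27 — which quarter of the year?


Month: December (month 12)
Q1: Jan-Mar, Q2: Apr-Jun, Q3: Jul-Sep, Q4: Oct-Dec

Q4


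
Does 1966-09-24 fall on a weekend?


Anchor: Jan 1, 1966. With p = 1966 - 1 = 1965: (p + p//4 - p//100 + p//400) mod 7 = (1965 + 491 - 19 + 4) mod 7 = 2441 mod 7 = 5 -> Saturday (Mon=0 ... Sun=6)
Day of year: 267; offset = 266
Weekday index = (5 + 266) mod 7 = 5 -> Saturday
Weekend days: Saturday, Sunday

Yes


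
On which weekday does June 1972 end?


June 1972 has 30 days
Anchor: Jan 1, 1972. With p = 1972 - 1 = 1971: (p + p//4 - p//100 + p//400) mod 7 = (1971 + 492 - 19 + 4) mod 7 = 2448 mod 7 = 5 -> Saturday (Mon=0 ... Sun=6)
Days before June (Jan-May): 152; June 1 index = (5 + 152) mod 7 = 3 -> Thursday
Last day offset: 30 - 1 = 29 days
Weekday index = (3 + 29) mod 7 = 4

Friday, June 30


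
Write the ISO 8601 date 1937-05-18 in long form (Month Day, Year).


ISO 1937-05-18 parses as year=1937, month=05, day=18
Month 5 -> May

May 18, 1937


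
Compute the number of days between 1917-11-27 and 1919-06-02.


From 1917-11-27 to 1919-06-02
1917-11-27: days before November = 31 + 28 + 31 + 30 + 31 + 30 + 31 + 31 + 30 + 31 = 304 (1917 is not a leap year); day of year = 304 + 27 = 331
1919-06-02: days before June = 31 + 28 + 31 + 30 + 31 = 151 (1919 is not a leap year); day of year = 151 + 2 = 153
Rest of 1917: 365 - 331 = 34
Full years 1918 (365): 365
Total = 34 + 365 + 153 = 552

552 days


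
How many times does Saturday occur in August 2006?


August 2006 has 31 days
Anchor: Jan 1, 2006. With p = 2006 - 1 = 2005: (p + p//4 - p//100 + p//400) mod 7 = (2005 + 501 - 20 + 5) mod 7 = 2491 mod 7 = 6 -> Sunday (Mon=0 ... Sun=6)
Days before August (Jan-Jul): 212; August 1 index = (6 + 212) mod 7 = 1 -> Tuesday
First Saturday is August 5
Saturdays: 5, 12, 19, 26

4 Saturdays


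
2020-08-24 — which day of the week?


Date: August 24, 2020
Anchor: Jan 1, 2020. With p = 2020 - 1 = 2019: (p + p//4 - p//100 + p//400) mod 7 = (2019 + 504 - 20 + 5) mod 7 = 2508 mod 7 = 2 -> Wednesday (Mon=0 ... Sun=6)
Days before August (Jan-Jul): 213; offset = 213 + 24 - 1 = 236
Weekday index = (2 + 236) mod 7 = 0

Day of the week: Monday


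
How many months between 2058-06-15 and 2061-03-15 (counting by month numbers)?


From June 2058 to March 2061
3 years * 12 = 36 months, minus 3 months = 33

33 months


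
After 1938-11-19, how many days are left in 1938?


Day of year: 323 of 365
Remaining = 365 - 323

42 days


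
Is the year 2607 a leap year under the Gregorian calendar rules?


Gregorian leap year rule: divisible by 4, but not by 100, unless also by 400.
2607 is not divisible by 4 -> not a leap year

No


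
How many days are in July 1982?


July 1982

31 days


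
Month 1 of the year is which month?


Month 1 of 12

January


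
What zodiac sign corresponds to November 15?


Date: November 15
Conventional tropical zodiac dates: Scorpio from October 23 onward; Sagittarius starts November 22
November 15 falls within the Scorpio range

Scorpio


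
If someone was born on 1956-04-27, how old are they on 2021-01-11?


Birth: 1956-04-27
Reference: 2021-01-11
Year difference: 2021 - 1956 = 65
Birthday not yet reached in 2021, subtract 1

64 years old


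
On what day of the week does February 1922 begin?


Target: February 1, 1922
Anchor: Jan 1, 1922. With p = 1922 - 1 = 1921: (p + p//4 - p//100 + p//400) mod 7 = (1921 + 480 - 19 + 4) mod 7 = 2386 mod 7 = 6 -> Sunday (Mon=0 ... Sun=6)
Days before February (Jan): 31 days
Weekday index = (6 + 31) mod 7 = 2

Wednesday


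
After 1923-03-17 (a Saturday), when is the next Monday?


Current: Saturday
Target: Monday
Days ahead: 2

Next Monday: 1923-03-19


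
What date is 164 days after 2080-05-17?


Start: 2080-05-17, add 164 days
May 2080 has 31 days: 31 - 17 = 14 days to May 31 -> 150 left
June 2080 has 30 days -> 120 left
July 2080 has 31 days -> 89 left
August 2080 has 31 days -> 58 left
September 2080 has 30 days -> 28 left
October 2080: 28 <= 31 -> lands on October 28

Result: 2080-10-28


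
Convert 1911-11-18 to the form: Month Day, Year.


ISO 1911-11-18 parses as year=1911, month=11, day=18
Month 11 -> November

November 18, 1911


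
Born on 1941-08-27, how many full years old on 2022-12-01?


Birth: 1941-08-27
Reference: 2022-12-01
Year difference: 2022 - 1941 = 81

81 years old


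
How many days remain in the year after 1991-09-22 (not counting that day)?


Day of year: 265 of 365
Remaining = 365 - 265

100 days


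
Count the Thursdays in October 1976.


October 1976 has 31 days
Anchor: Jan 1, 1976. With p = 1976 - 1 = 1975: (p + p//4 - p//100 + p//400) mod 7 = (1975 + 493 - 19 + 4) mod 7 = 2453 mod 7 = 3 -> Thursday (Mon=0 ... Sun=6)
Days before October (Jan-Sep): 274; October 1 index = (3 + 274) mod 7 = 4 -> Friday
First Thursday is October 7
Thursdays: 7, 14, 21, 28

4 Thursdays


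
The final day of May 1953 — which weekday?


May 1953 has 31 days
Anchor: Jan 1, 1953. With p = 1953 - 1 = 1952: (p + p//4 - p//100 + p//400) mod 7 = (1952 + 488 - 19 + 4) mod 7 = 2425 mod 7 = 3 -> Thursday (Mon=0 ... Sun=6)
Days before May (Jan-Apr): 120; May 1 index = (3 + 120) mod 7 = 4 -> Friday
Last day offset: 31 - 1 = 30 days
Weekday index = (4 + 30) mod 7 = 6

Sunday, May 31


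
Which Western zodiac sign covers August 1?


Date: August 1
Conventional tropical zodiac dates: Leo from July 23 onward; Virgo starts August 23
August 1 falls within the Leo range

Leo


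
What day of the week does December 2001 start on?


Target: December 1, 2001
Anchor: Jan 1, 2001. With p = 2001 - 1 = 2000: (p + p//4 - p//100 + p//400) mod 7 = (2000 + 500 - 20 + 5) mod 7 = 2485 mod 7 = 0 -> Monday (Mon=0 ... Sun=6)
Days before December (Jan-Nov): 334 days
Weekday index = (0 + 334) mod 7 = 5

Saturday


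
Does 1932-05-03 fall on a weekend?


Anchor: Jan 1, 1932. With p = 1932 - 1 = 1931: (p + p//4 - p//100 + p//400) mod 7 = (1931 + 482 - 19 + 4) mod 7 = 2398 mod 7 = 4 -> Friday (Mon=0 ... Sun=6)
Day of year: 124; offset = 123
Weekday index = (4 + 123) mod 7 = 1 -> Tuesday
Weekend days: Saturday, Sunday

No


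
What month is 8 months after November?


November is month 11
11 + 8 = 19; wrap: 19 - 12 = 7

July


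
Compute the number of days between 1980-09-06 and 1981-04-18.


From 1980-09-06 to 1981-04-18
1980-09-06: days before September = 31 + 29 + 31 + 30 + 31 + 30 + 31 + 31 = 244 (1980 is a leap year); day of year = 244 + 6 = 250
1981-04-18: days before April = 31 + 28 + 31 = 90 (1981 is not a leap year); day of year = 90 + 18 = 108
Rest of 1980: 366 - 250 = 116
Total = 116 + 108 = 224

224 days


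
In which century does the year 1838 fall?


Century = (year - 1) // 100 + 1
= (1838 - 1) // 100 + 1
= 1837 // 100 + 1
= 18 + 1

19th century


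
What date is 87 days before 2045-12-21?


Start: 2045-12-21, subtract 87 days
Back 21 days from December 21 reaches November 30, 2045 -> 66 left
November 2045 has 30 days -> back to October 31, 2045 -> 36 left
October 2045 has 31 days -> back to September 30, 2045 -> 5 left
September 2045: 30 - 5 = 25 -> lands on September 25

Result: 2045-09-25


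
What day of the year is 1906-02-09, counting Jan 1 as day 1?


Date: February 9, 1906
Days in months 1 through 1: 31
Plus 9 days in February

Day of year: 40


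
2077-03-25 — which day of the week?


Date: March 25, 2077
Anchor: Jan 1, 2077. With p = 2077 - 1 = 2076: (p + p//4 - p//100 + p//400) mod 7 = (2076 + 519 - 20 + 5) mod 7 = 2580 mod 7 = 4 -> Friday (Mon=0 ... Sun=6)
Days before March (Jan-Feb): 59; offset = 59 + 25 - 1 = 83
Weekday index = (4 + 83) mod 7 = 3

Day of the week: Thursday


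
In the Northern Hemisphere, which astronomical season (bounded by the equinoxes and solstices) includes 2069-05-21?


Date: May 21
Astronomical Spring (approx.; exact equinox/solstice day varies by year): March 20 to June 20
May 21 falls within the Spring window

Spring


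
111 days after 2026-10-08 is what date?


Start: 2026-10-08, add 111 days
October 2026 has 31 days: 31 - 8 = 23 days to October 31 -> 88 left
November 2026 has 30 days -> 58 left
December 2026 has 31 days -> 27 left
January 2027: 27 <= 31 -> lands on January 27

Result: 2027-01-27


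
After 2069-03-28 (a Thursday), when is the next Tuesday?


Current: Thursday
Target: Tuesday
Days ahead: 5

Next Tuesday: 2069-04-02


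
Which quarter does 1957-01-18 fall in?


Month: January (month 1)
Q1: Jan-Mar, Q2: Apr-Jun, Q3: Jul-Sep, Q4: Oct-Dec

Q1


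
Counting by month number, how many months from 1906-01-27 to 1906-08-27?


From January 1906 to August 1906
0 years * 12 = 0 months, plus 7 months = 7

7 months


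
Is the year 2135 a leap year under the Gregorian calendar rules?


Gregorian leap year rule: divisible by 4, but not by 100, unless also by 400.
2135 is not divisible by 4 -> not a leap year

No


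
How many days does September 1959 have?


September 1959

30 days


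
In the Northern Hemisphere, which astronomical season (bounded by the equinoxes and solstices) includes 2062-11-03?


Date: November 3
Astronomical Autumn (approx.; exact equinox/solstice day varies by year): September 22 to December 20
November 3 falls within the Autumn window

Autumn


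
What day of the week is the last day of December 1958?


December 1958 has 31 days
Anchor: Jan 1, 1958. With p = 1958 - 1 = 1957: (p + p//4 - p//100 + p//400) mod 7 = (1957 + 489 - 19 + 4) mod 7 = 2431 mod 7 = 2 -> Wednesday (Mon=0 ... Sun=6)
Days before December (Jan-Nov): 334; December 1 index = (2 + 334) mod 7 = 0 -> Monday
Last day offset: 31 - 1 = 30 days
Weekday index = (0 + 30) mod 7 = 2

Wednesday, December 31


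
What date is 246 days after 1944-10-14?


Start: 1944-10-14, add 246 days
October 1944 has 31 days: 31 - 14 = 17 days to October 31 -> 229 left
November 1944 has 30 days -> 199 left
December 1944 has 31 days -> 168 left
January 1945 has 31 days -> 137 left
February 1945 has 28 days -> 109 left
March 1945 has 31 days -> 78 left
April 1945 has 30 days -> 48 left
May 1945 has 31 days -> 17 left
June 1945: 17 <= 30 -> lands on June 17

Result: 1945-06-17


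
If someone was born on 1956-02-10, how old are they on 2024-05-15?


Birth: 1956-02-10
Reference: 2024-05-15
Year difference: 2024 - 1956 = 68

68 years old


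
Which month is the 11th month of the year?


Month 11 of 12

November


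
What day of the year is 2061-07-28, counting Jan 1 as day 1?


Date: July 28, 2061
Days in months 1 through 6: 181
Plus 28 days in July

Day of year: 209


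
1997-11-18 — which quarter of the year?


Month: November (month 11)
Q1: Jan-Mar, Q2: Apr-Jun, Q3: Jul-Sep, Q4: Oct-Dec

Q4


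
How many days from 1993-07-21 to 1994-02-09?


From 1993-07-21 to 1994-02-09
1993-07-21: days before July = 31 + 28 + 31 + 30 + 31 + 30 = 181 (1993 is not a leap year); day of year = 181 + 21 = 202
1994-02-09: days before February = 31; day of year = 31 + 9 = 40
Rest of 1993: 365 - 202 = 163
Total = 163 + 40 = 203

203 days


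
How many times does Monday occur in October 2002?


October 2002 has 31 days
Anchor: Jan 1, 2002. With p = 2002 - 1 = 2001: (p + p//4 - p//100 + p//400) mod 7 = (2001 + 500 - 20 + 5) mod 7 = 2486 mod 7 = 1 -> Tuesday (Mon=0 ... Sun=6)
Days before October (Jan-Sep): 273; October 1 index = (1 + 273) mod 7 = 1 -> Tuesday
First Monday is October 7
Mondays: 7, 14, 21, 28

4 Mondays


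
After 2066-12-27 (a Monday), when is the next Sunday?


Current: Monday
Target: Sunday
Days ahead: 6

Next Sunday: 2067-01-02


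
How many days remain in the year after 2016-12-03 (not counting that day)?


Day of year: 338 of 366
Remaining = 366 - 338

28 days


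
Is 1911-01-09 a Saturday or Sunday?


Anchor: Jan 1, 1911. With p = 1911 - 1 = 1910: (p + p//4 - p//100 + p//400) mod 7 = (1910 + 477 - 19 + 4) mod 7 = 2372 mod 7 = 6 -> Sunday (Mon=0 ... Sun=6)
Day of year: 9; offset = 8
Weekday index = (6 + 8) mod 7 = 0 -> Monday
Weekend days: Saturday, Sunday

No


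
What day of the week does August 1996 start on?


Target: August 1, 1996
Anchor: Jan 1, 1996. With p = 1996 - 1 = 1995: (p + p//4 - p//100 + p//400) mod 7 = (1995 + 498 - 19 + 4) mod 7 = 2478 mod 7 = 0 -> Monday (Mon=0 ... Sun=6)
Days before August (Jan-Jul): 213 days
Weekday index = (0 + 213) mod 7 = 3

Thursday


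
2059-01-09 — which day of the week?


Date: January 9, 2059
Anchor: Jan 1, 2059. With p = 2059 - 1 = 2058: (p + p//4 - p//100 + p//400) mod 7 = (2058 + 514 - 20 + 5) mod 7 = 2557 mod 7 = 2 -> Wednesday (Mon=0 ... Sun=6)
Days into year = 9 - 1 = 8
Weekday index = (2 + 8) mod 7 = 3

Day of the week: Thursday


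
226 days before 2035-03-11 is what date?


Start: 2035-03-11, subtract 226 days
Back 11 days from March 11 reaches February 28, 2035 -> 215 left
February 2035 has 28 days -> back to January 31, 2035 -> 187 left
January 2035 has 31 days -> back to December 31, 2034 -> 156 left
December 2034 has 31 days -> back to November 30, 2034 -> 125 left
November 2034 has 30 days -> back to October 31, 2034 -> 95 left
October 2034 has 31 days -> back to September 30, 2034 -> 64 left
September 2034 has 30 days -> back to August 31, 2034 -> 34 left
August 2034 has 31 days -> back to July 31, 2034 -> 3 left
July 2034: 31 - 3 = 28 -> lands on July 28

Result: 2034-07-28


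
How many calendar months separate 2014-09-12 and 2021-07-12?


From September 2014 to July 2021
7 years * 12 = 84 months, minus 2 months = 82

82 months


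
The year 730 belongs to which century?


Century = (year - 1) // 100 + 1
= (730 - 1) // 100 + 1
= 729 // 100 + 1
= 7 + 1

8th century


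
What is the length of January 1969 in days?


January 1969

31 days


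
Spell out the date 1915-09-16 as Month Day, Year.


ISO 1915-09-16 parses as year=1915, month=09, day=16
Month 9 -> September

September 16, 1915


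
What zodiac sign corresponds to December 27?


Date: December 27
Conventional tropical zodiac dates: Capricorn from December 22 onward; Aquarius starts January 20
December 27 falls within the Capricorn range

Capricorn


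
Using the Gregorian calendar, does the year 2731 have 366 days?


Gregorian leap year rule: divisible by 4, but not by 100, unless also by 400.
2731 is not divisible by 4 -> not a leap year

No


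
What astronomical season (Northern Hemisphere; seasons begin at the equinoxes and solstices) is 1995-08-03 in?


Date: August 3
Astronomical Summer (approx.; exact equinox/solstice day varies by year): June 21 to September 21
August 3 falls within the Summer window

Summer


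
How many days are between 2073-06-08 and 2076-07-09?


From 2073-06-08 to 2076-07-09
2073-06-08: days before June = 31 + 28 + 31 + 30 + 31 = 151 (2073 is not a leap year); day of year = 151 + 8 = 159
2076-07-09: days before July = 31 + 29 + 31 + 30 + 31 + 30 = 182 (2076 is a leap year); day of year = 182 + 9 = 191
Rest of 2073: 365 - 159 = 206
Full years 2074 (365), 2075 (365): 730
Total = 206 + 730 + 191 = 1127

1127 days


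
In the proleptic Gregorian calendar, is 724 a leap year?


Gregorian leap year rule: divisible by 4, but not by 100, unless also by 400.
724 is divisible by 4 but not 100 -> leap year

Yes


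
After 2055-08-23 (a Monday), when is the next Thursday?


Current: Monday
Target: Thursday
Days ahead: 3

Next Thursday: 2055-08-26


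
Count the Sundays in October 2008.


October 2008 has 31 days
Anchor: Jan 1, 2008. With p = 2008 - 1 = 2007: (p + p//4 - p//100 + p//400) mod 7 = (2007 + 501 - 20 + 5) mod 7 = 2493 mod 7 = 1 -> Tuesday (Mon=0 ... Sun=6)
Days before October (Jan-Sep): 274; October 1 index = (1 + 274) mod 7 = 2 -> Wednesday
First Sunday is October 5
Sundays: 5, 12, 19, 26

4 Sundays


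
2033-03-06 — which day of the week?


Date: March 6, 2033
Anchor: Jan 1, 2033. With p = 2033 - 1 = 2032: (p + p//4 - p//100 + p//400) mod 7 = (2032 + 508 - 20 + 5) mod 7 = 2525 mod 7 = 5 -> Saturday (Mon=0 ... Sun=6)
Days before March (Jan-Feb): 59; offset = 59 + 6 - 1 = 64
Weekday index = (5 + 64) mod 7 = 6

Day of the week: Sunday


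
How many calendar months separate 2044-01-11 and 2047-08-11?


From January 2044 to August 2047
3 years * 12 = 36 months, plus 7 months = 43

43 months


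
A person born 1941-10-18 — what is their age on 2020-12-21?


Birth: 1941-10-18
Reference: 2020-12-21
Year difference: 2020 - 1941 = 79

79 years old


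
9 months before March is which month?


March is month 3
3 - 9 = -6; wrap: -6 + 12 = 6

June


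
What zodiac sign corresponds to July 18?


Date: July 18
Conventional tropical zodiac dates: Cancer from June 21 onward; Leo starts July 23
July 18 falls within the Cancer range

Cancer


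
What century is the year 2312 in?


Century = (year - 1) // 100 + 1
= (2312 - 1) // 100 + 1
= 2311 // 100 + 1
= 23 + 1

24th century


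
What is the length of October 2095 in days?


October 2095

31 days


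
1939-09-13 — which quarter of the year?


Month: September (month 9)
Q1: Jan-Mar, Q2: Apr-Jun, Q3: Jul-Sep, Q4: Oct-Dec

Q3


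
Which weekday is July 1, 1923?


Target: July 1, 1923
Anchor: Jan 1, 1923. With p = 1923 - 1 = 1922: (p + p//4 - p//100 + p//400) mod 7 = (1922 + 480 - 19 + 4) mod 7 = 2387 mod 7 = 0 -> Monday (Mon=0 ... Sun=6)
Days before July (Jan-Jun): 181 days
Weekday index = (0 + 181) mod 7 = 6

Sunday


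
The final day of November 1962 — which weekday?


November 1962 has 30 days
Anchor: Jan 1, 1962. With p = 1962 - 1 = 1961: (p + p//4 - p//100 + p//400) mod 7 = (1961 + 490 - 19 + 4) mod 7 = 2436 mod 7 = 0 -> Monday (Mon=0 ... Sun=6)
Days before November (Jan-Oct): 304; November 1 index = (0 + 304) mod 7 = 3 -> Thursday
Last day offset: 30 - 1 = 29 days
Weekday index = (3 + 29) mod 7 = 4

Friday, November 30


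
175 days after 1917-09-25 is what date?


Start: 1917-09-25, add 175 days
September 1917 has 30 days: 30 - 25 = 5 days to September 30 -> 170 left
October 1917 has 31 days -> 139 left
November 1917 has 30 days -> 109 left
December 1917 has 31 days -> 78 left
January 1918 has 31 days -> 47 left
February 1918 has 28 days -> 19 left
March 1918: 19 <= 31 -> lands on March 19

Result: 1918-03-19


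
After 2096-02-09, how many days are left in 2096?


Day of year: 40 of 366
Remaining = 366 - 40

326 days


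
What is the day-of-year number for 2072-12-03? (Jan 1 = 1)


Date: December 3, 2072
Days in months 1 through 11: 335
Plus 3 days in December

Day of year: 338


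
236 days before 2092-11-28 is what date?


Start: 2092-11-28, subtract 236 days
Back 28 days from November 28 reaches October 31, 2092 -> 208 left
October 2092 has 31 days -> back to September 30, 2092 -> 177 left
September 2092 has 30 days -> back to August 31, 2092 -> 147 left
August 2092 has 31 days -> back to July 31, 2092 -> 116 left
July 2092 has 31 days -> back to June 30, 2092 -> 85 left
June 2092 has 30 days -> back to May 31, 2092 -> 55 left
May 2092 has 31 days -> back to April 30, 2092 -> 24 left
April 2092: 30 - 24 = 6 -> lands on April 6

Result: 2092-04-06


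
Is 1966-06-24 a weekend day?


Anchor: Jan 1, 1966. With p = 1966 - 1 = 1965: (p + p//4 - p//100 + p//400) mod 7 = (1965 + 491 - 19 + 4) mod 7 = 2441 mod 7 = 5 -> Saturday (Mon=0 ... Sun=6)
Day of year: 175; offset = 174
Weekday index = (5 + 174) mod 7 = 4 -> Friday
Weekend days: Saturday, Sunday

No


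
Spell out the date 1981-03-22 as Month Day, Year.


ISO 1981-03-22 parses as year=1981, month=03, day=22
Month 3 -> March

March 22, 1981


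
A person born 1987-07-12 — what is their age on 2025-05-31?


Birth: 1987-07-12
Reference: 2025-05-31
Year difference: 2025 - 1987 = 38
Birthday not yet reached in 2025, subtract 1

37 years old


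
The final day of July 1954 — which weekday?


July 1954 has 31 days
Anchor: Jan 1, 1954. With p = 1954 - 1 = 1953: (p + p//4 - p//100 + p//400) mod 7 = (1953 + 488 - 19 + 4) mod 7 = 2426 mod 7 = 4 -> Friday (Mon=0 ... Sun=6)
Days before July (Jan-Jun): 181; July 1 index = (4 + 181) mod 7 = 3 -> Thursday
Last day offset: 31 - 1 = 30 days
Weekday index = (3 + 30) mod 7 = 5

Saturday, July 31


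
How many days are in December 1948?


December 1948

31 days


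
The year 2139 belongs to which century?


Century = (year - 1) // 100 + 1
= (2139 - 1) // 100 + 1
= 2138 // 100 + 1
= 21 + 1

22nd century


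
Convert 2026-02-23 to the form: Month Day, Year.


ISO 2026-02-23 parses as year=2026, month=02, day=23
Month 2 -> February

February 23, 2026


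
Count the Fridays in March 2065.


March 2065 has 31 days
Anchor: Jan 1, 2065. With p = 2065 - 1 = 2064: (p + p//4 - p//100 + p//400) mod 7 = (2064 + 516 - 20 + 5) mod 7 = 2565 mod 7 = 3 -> Thursday (Mon=0 ... Sun=6)
Days before March (Jan-Feb): 59; March 1 index = (3 + 59) mod 7 = 6 -> Sunday
First Friday is March 6
Fridays: 6, 13, 20, 27

4 Fridays


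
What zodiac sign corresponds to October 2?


Date: October 2
Conventional tropical zodiac dates: Libra from September 23 onward; Scorpio starts October 23
October 2 falls within the Libra range

Libra


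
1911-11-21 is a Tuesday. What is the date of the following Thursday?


Current: Tuesday
Target: Thursday
Days ahead: 2

Next Thursday: 1911-11-23


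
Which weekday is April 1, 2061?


Target: April 1, 2061
Anchor: Jan 1, 2061. With p = 2061 - 1 = 2060: (p + p//4 - p//100 + p//400) mod 7 = (2060 + 515 - 20 + 5) mod 7 = 2560 mod 7 = 5 -> Saturday (Mon=0 ... Sun=6)
Days before April (Jan-Mar): 90 days
Weekday index = (5 + 90) mod 7 = 4

Friday


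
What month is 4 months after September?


September is month 9
9 + 4 = 13; wrap: 13 - 12 = 1

January


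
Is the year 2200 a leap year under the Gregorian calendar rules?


Gregorian leap year rule: divisible by 4, but not by 100, unless also by 400.
2200 is divisible by 100 but not 400 -> not a leap year

No


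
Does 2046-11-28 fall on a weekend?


Anchor: Jan 1, 2046. With p = 2046 - 1 = 2045: (p + p//4 - p//100 + p//400) mod 7 = (2045 + 511 - 20 + 5) mod 7 = 2541 mod 7 = 0 -> Monday (Mon=0 ... Sun=6)
Day of year: 332; offset = 331
Weekday index = (0 + 331) mod 7 = 2 -> Wednesday
Weekend days: Saturday, Sunday

No


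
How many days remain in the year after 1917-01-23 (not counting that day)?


Day of year: 23 of 365
Remaining = 365 - 23

342 days


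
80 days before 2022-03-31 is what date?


Start: 2022-03-31, subtract 80 days
Back 31 days from March 31 reaches February 28, 2022 -> 49 left
February 2022 has 28 days -> back to January 31, 2022 -> 21 left
January 2022: 31 - 21 = 10 -> lands on January 10

Result: 2022-01-10


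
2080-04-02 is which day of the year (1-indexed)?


Date: April 2, 2080
Days in months 1 through 3: 91
Plus 2 days in April

Day of year: 93


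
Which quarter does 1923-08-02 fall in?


Month: August (month 8)
Q1: Jan-Mar, Q2: Apr-Jun, Q3: Jul-Sep, Q4: Oct-Dec

Q3


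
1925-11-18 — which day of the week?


Date: November 18, 1925
Anchor: Jan 1, 1925. With p = 1925 - 1 = 1924: (p + p//4 - p//100 + p//400) mod 7 = (1924 + 481 - 19 + 4) mod 7 = 2390 mod 7 = 3 -> Thursday (Mon=0 ... Sun=6)
Days before November (Jan-Oct): 304; offset = 304 + 18 - 1 = 321
Weekday index = (3 + 321) mod 7 = 2

Day of the week: Wednesday


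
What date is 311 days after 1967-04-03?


Start: 1967-04-03, add 311 days
April 1967 has 30 days: 30 - 3 = 27 days to April 30 -> 284 left
May 1967 has 31 days -> 253 left
June 1967 has 30 days -> 223 left
July 1967 has 31 days -> 192 left
August 1967 has 31 days -> 161 left
September 1967 has 30 days -> 131 left
October 1967 has 31 days -> 100 left
November 1967 has 30 days -> 70 left
December 1967 has 31 days -> 39 left
January 1968 has 31 days -> 8 left
February 1968: 8 <= 29 -> lands on February 8

Result: 1968-02-08


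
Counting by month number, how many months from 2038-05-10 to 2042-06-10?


From May 2038 to June 2042
4 years * 12 = 48 months, plus 1 month = 49

49 months


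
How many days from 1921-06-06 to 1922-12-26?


From 1921-06-06 to 1922-12-26
1921-06-06: days before June = 31 + 28 + 31 + 30 + 31 = 151 (1921 is not a leap year); day of year = 151 + 6 = 157
1922-12-26: days before December = 31 + 28 + 31 + 30 + 31 + 30 + 31 + 31 + 30 + 31 + 30 = 334 (1922 is not a leap year); day of year = 334 + 26 = 360
Rest of 1921: 365 - 157 = 208
Total = 208 + 360 = 568

568 days


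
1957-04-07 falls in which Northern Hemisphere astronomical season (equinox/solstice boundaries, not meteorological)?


Date: April 7
Astronomical Spring (approx.; exact equinox/solstice day varies by year): March 20 to June 20
April 7 falls within the Spring window

Spring


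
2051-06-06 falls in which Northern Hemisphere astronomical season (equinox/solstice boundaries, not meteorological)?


Date: June 6
Astronomical Spring (approx.; exact equinox/solstice day varies by year): March 20 to June 20
June 6 falls within the Spring window

Spring


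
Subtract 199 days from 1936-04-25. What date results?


Start: 1936-04-25, subtract 199 days
Back 25 days from April 25 reaches March 31, 1936 -> 174 left
March 1936 has 31 days -> back to February 29, 1936 -> 143 left
February 1936 has 29 days -> back to January 31, 1936 -> 114 left
January 1936 has 31 days -> back to December 31, 1935 -> 83 left
December 1935 has 31 days -> back to November 30, 1935 -> 52 left
November 1935 has 30 days -> back to October 31, 1935 -> 22 left
October 1935: 31 - 22 = 9 -> lands on October 9

Result: 1935-10-09


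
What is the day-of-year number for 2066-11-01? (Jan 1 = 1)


Date: November 1, 2066
Days in months 1 through 10: 304
Plus 1 days in November

Day of year: 305


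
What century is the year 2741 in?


Century = (year - 1) // 100 + 1
= (2741 - 1) // 100 + 1
= 2740 // 100 + 1
= 27 + 1

28th century


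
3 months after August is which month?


August is month 8
8 + 3 = 11

November


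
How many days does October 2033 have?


October 2033

31 days


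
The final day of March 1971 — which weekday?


March 1971 has 31 days
Anchor: Jan 1, 1971. With p = 1971 - 1 = 1970: (p + p//4 - p//100 + p//400) mod 7 = (1970 + 492 - 19 + 4) mod 7 = 2447 mod 7 = 4 -> Friday (Mon=0 ... Sun=6)
Days before March (Jan-Feb): 59; March 1 index = (4 + 59) mod 7 = 0 -> Monday
Last day offset: 31 - 1 = 30 days
Weekday index = (0 + 30) mod 7 = 2

Wednesday, March 31


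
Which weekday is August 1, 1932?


Target: August 1, 1932
Anchor: Jan 1, 1932. With p = 1932 - 1 = 1931: (p + p//4 - p//100 + p//400) mod 7 = (1931 + 482 - 19 + 4) mod 7 = 2398 mod 7 = 4 -> Friday (Mon=0 ... Sun=6)
Days before August (Jan-Jul): 213 days
Weekday index = (4 + 213) mod 7 = 0

Monday


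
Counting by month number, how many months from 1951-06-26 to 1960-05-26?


From June 1951 to May 1960
9 years * 12 = 108 months, minus 1 month = 107

107 months


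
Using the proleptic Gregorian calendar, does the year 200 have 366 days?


Gregorian leap year rule: divisible by 4, but not by 100, unless also by 400.
200 is divisible by 100 but not 400 -> not a leap year

No


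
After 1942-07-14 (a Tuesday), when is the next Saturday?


Current: Tuesday
Target: Saturday
Days ahead: 4

Next Saturday: 1942-07-18


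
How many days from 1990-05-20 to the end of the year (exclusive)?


Day of year: 140 of 365
Remaining = 365 - 140

225 days


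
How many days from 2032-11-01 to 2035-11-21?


From 2032-11-01 to 2035-11-21
2032-11-01: days before November = 31 + 29 + 31 + 30 + 31 + 30 + 31 + 31 + 30 + 31 = 305 (2032 is a leap year); day of year = 305 + 1 = 306
2035-11-21: days before November = 31 + 28 + 31 + 30 + 31 + 30 + 31 + 31 + 30 + 31 = 304 (2035 is not a leap year); day of year = 304 + 21 = 325
Rest of 2032: 366 - 306 = 60
Full years 2033 (365), 2034 (365): 730
Total = 60 + 730 + 325 = 1115

1115 days


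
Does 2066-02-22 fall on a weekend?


Anchor: Jan 1, 2066. With p = 2066 - 1 = 2065: (p + p//4 - p//100 + p//400) mod 7 = (2065 + 516 - 20 + 5) mod 7 = 2566 mod 7 = 4 -> Friday (Mon=0 ... Sun=6)
Day of year: 53; offset = 52
Weekday index = (4 + 52) mod 7 = 0 -> Monday
Weekend days: Saturday, Sunday

No


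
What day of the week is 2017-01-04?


Date: January 4, 2017
Anchor: Jan 1, 2017. With p = 2017 - 1 = 2016: (p + p//4 - p//100 + p//400) mod 7 = (2016 + 504 - 20 + 5) mod 7 = 2505 mod 7 = 6 -> Sunday (Mon=0 ... Sun=6)
Days into year = 4 - 1 = 3
Weekday index = (6 + 3) mod 7 = 2

Day of the week: Wednesday


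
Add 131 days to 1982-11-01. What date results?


Start: 1982-11-01, add 131 days
November 1982 has 30 days: 30 - 1 = 29 days to November 30 -> 102 left
December 1982 has 31 days -> 71 left
January 1983 has 31 days -> 40 left
February 1983 has 28 days -> 12 left
March 1983: 12 <= 31 -> lands on March 12

Result: 1983-03-12


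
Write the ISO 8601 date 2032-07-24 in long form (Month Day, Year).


ISO 2032-07-24 parses as year=2032, month=07, day=24
Month 7 -> July

July 24, 2032


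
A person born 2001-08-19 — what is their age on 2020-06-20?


Birth: 2001-08-19
Reference: 2020-06-20
Year difference: 2020 - 2001 = 19
Birthday not yet reached in 2020, subtract 1

18 years old


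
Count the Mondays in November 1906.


November 1906 has 30 days
Anchor: Jan 1, 1906. With p = 1906 - 1 = 1905: (p + p//4 - p//100 + p//400) mod 7 = (1905 + 476 - 19 + 4) mod 7 = 2366 mod 7 = 0 -> Monday (Mon=0 ... Sun=6)
Days before November (Jan-Oct): 304; November 1 index = (0 + 304) mod 7 = 3 -> Thursday
First Monday is November 5
Mondays: 5, 12, 19, 26

4 Mondays


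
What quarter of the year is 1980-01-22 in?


Month: January (month 1)
Q1: Jan-Mar, Q2: Apr-Jun, Q3: Jul-Sep, Q4: Oct-Dec

Q1


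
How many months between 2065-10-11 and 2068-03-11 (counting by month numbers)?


From October 2065 to March 2068
3 years * 12 = 36 months, minus 7 months = 29

29 months


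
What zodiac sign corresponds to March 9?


Date: March 9
Conventional tropical zodiac dates: Pisces from February 19 onward; Aries starts March 21
March 9 falls within the Pisces range

Pisces


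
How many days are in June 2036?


June 2036

30 days


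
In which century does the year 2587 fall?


Century = (year - 1) // 100 + 1
= (2587 - 1) // 100 + 1
= 2586 // 100 + 1
= 25 + 1

26th century


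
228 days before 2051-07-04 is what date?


Start: 2051-07-04, subtract 228 days
Back 4 days from July 4 reaches June 30, 2051 -> 224 left
June 2051 has 30 days -> back to May 31, 2051 -> 194 left
May 2051 has 31 days -> back to April 30, 2051 -> 163 left
April 2051 has 30 days -> back to March 31, 2051 -> 133 left
March 2051 has 31 days -> back to February 28, 2051 -> 102 left
February 2051 has 28 days -> back to January 31, 2051 -> 74 left
January 2051 has 31 days -> back to December 31, 2050 -> 43 left
December 2050 has 31 days -> back to November 30, 2050 -> 12 left
November 2050: 30 - 12 = 18 -> lands on November 18

Result: 2050-11-18


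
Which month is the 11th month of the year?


Month 11 of 12

November


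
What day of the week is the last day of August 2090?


August 2090 has 31 days
Anchor: Jan 1, 2090. With p = 2090 - 1 = 2089: (p + p//4 - p//100 + p//400) mod 7 = (2089 + 522 - 20 + 5) mod 7 = 2596 mod 7 = 6 -> Sunday (Mon=0 ... Sun=6)
Days before August (Jan-Jul): 212; August 1 index = (6 + 212) mod 7 = 1 -> Tuesday
Last day offset: 31 - 1 = 30 days
Weekday index = (1 + 30) mod 7 = 3

Thursday, August 31


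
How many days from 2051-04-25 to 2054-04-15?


From 2051-04-25 to 2054-04-15
2051-04-25: days before April = 31 + 28 + 31 = 90 (2051 is not a leap year); day of year = 90 + 25 = 115
2054-04-15: days before April = 31 + 28 + 31 = 90 (2054 is not a leap year); day of year = 90 + 15 = 105
Rest of 2051: 365 - 115 = 250
Full years 2052 (366), 2053 (365): 731
Total = 250 + 731 + 105 = 1086

1086 days


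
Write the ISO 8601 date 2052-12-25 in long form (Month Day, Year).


ISO 2052-12-25 parses as year=2052, month=12, day=25
Month 12 -> December

December 25, 2052


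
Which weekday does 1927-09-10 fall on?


Date: September 10, 1927
Anchor: Jan 1, 1927. With p = 1927 - 1 = 1926: (p + p//4 - p//100 + p//400) mod 7 = (1926 + 481 - 19 + 4) mod 7 = 2392 mod 7 = 5 -> Saturday (Mon=0 ... Sun=6)
Days before September (Jan-Aug): 243; offset = 243 + 10 - 1 = 252
Weekday index = (5 + 252) mod 7 = 5

Day of the week: Saturday


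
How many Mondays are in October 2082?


October 2082 has 31 days
Anchor: Jan 1, 2082. With p = 2082 - 1 = 2081: (p + p//4 - p//100 + p//400) mod 7 = (2081 + 520 - 20 + 5) mod 7 = 2586 mod 7 = 3 -> Thursday (Mon=0 ... Sun=6)
Days before October (Jan-Sep): 273; October 1 index = (3 + 273) mod 7 = 3 -> Thursday
First Monday is October 5
Mondays: 5, 12, 19, 26

4 Mondays


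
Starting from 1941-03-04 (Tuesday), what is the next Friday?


Current: Tuesday
Target: Friday
Days ahead: 3

Next Friday: 1941-03-07


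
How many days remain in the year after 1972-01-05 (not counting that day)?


Day of year: 5 of 366
Remaining = 366 - 5

361 days


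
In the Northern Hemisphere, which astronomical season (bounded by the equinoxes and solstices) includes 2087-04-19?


Date: April 19
Astronomical Spring (approx.; exact equinox/solstice day varies by year): March 20 to June 20
April 19 falls within the Spring window

Spring


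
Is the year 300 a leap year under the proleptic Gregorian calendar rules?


Gregorian leap year rule: divisible by 4, but not by 100, unless also by 400.
300 is divisible by 100 but not 400 -> not a leap year

No


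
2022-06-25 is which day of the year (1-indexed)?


Date: June 25, 2022
Days in months 1 through 5: 151
Plus 25 days in June

Day of year: 176
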